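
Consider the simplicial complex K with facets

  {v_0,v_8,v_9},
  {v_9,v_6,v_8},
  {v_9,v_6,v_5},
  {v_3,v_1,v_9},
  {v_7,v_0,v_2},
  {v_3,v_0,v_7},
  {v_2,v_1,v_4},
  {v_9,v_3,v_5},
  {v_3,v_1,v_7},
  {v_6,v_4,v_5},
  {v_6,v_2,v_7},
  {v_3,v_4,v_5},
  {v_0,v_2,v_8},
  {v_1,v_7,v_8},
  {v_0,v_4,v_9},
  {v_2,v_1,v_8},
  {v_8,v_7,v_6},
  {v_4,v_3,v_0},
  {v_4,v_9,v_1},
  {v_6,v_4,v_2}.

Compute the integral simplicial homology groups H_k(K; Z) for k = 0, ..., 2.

Fix the vertex order v_0 < v_1 < v_2 < v_3 < v_4 < v_5 < v_6 < v_7 < v_8 < v_9 and write every simplex with vertices in increasing order. Then dim K = 2 and the simplices of K are:

  0-simplices (10): [v_0], [v_1], [v_2], [v_3], [v_4], [v_5], [v_6], [v_7], [v_8], [v_9]
  1-simplices (30): (30 of them)
  2-simplices (20): (20 of them)

giving chain groups C_0 ≅ Z^10, C_1 ≅ Z^30, C_2 ≅ Z^20.

The boundary map ∂_1: C_1 → C_0 is given by ∂[p,q] = [q] − [p]. For instance
  ∂[v_1,v_4] = [v_4] − [v_1].
The 10×30 boundary matrix has rank 9 and Smith normal form diag(1,1,1,1,1,1,1,1,1).

The boundary map ∂_2: C_2 → C_1 acts by ∂[p,q,r] = [q,r] − [p,r] + [p,q]. For instance
  ∂[v_0,v_2,v_8] = [v_2,v_8] − [v_0,v_8] + [v_0,v_2],
  ∂[v_0,v_2,v_7] = [v_2,v_7] − [v_0,v_7] + [v_0,v_2].
As a 30×20 matrix over Z this has rank 20, with invariant factors (1,1,1,1,1,1,1,1,1,1,1,1,1,1,1,1,1,1,1,2).

From H_k ≅ ker(∂_k) / im(∂_{k+1}) we obtain:

  H_0: rank C_0 − rank ∂_1 = 10 − 9 = 1, and the invariant factors of ∂_1 are all 1, so H_0 ≅ Z.
  H_1: rank ker ∂_1 − rank ∂_2 = (30 − 9) − 20 = 1, and ∂_2 has invariant factor 2 > 1, so H_1 ≅ Z ⊕ Z/2Z.
  H_2: rank ker ∂_2 − rank ∂_3 = (20 − 20) − 0 = 0, and there is no ∂_3, so H_2 ≅ 0.

As a check, the Euler characteristic is 10 − 30 + 20 = 0, which agrees with 1 − 1 + 0 = 0.

H_0 = Z,  H_1 = Z ⊕ Z/2Z,  H_2 = 0.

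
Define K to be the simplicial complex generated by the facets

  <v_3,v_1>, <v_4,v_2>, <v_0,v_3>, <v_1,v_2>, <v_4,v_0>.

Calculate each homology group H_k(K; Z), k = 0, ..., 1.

Fix the vertex order v_0 < v_1 < v_2 < v_3 < v_4 and write every simplex with vertices in increasing order. Then dim K = 1 and the simplices of K are:

  0-simplices (5): [v_0], [v_1], [v_2], [v_3], [v_4]
  1-simplices (5): [v_0,v_3], [v_0,v_4], [v_1,v_2], [v_1,v_3], [v_2,v_4]

giving chain groups C_0 ≅ Z^5, C_1 ≅ Z^5.

∂_1: C_1 → C_0 sends each edge [p,q] (with p < q) to q − p. For instance
  ∂[v_0,v_3] = [v_3] − [v_0].
As a 5×5 matrix over Z this has rank 4, with invariant factors (1,1,1,1).

Now H_k = ker ∂_k / im ∂_{k+1}, so:

  H_0: rank C_0 − rank ∂_1 = 5 − 4 = 1, and the invariant factors of ∂_1 are all 1, so H_0 ≅ Z.
  H_1: rank ker ∂_1 − rank ∂_2 = (5 − 4) − 0 = 1, and there is no ∂_2, so H_1 ≅ Z.

H_0 ≅ Z,  H_1 ≅ Z.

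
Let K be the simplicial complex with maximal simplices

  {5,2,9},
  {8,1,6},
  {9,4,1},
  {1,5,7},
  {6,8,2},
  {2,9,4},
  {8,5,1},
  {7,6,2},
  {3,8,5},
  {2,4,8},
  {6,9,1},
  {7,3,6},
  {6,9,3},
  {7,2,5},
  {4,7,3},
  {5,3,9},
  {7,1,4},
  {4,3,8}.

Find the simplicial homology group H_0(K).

We work with the vertex ordering 1 < 2 < 3 < 4 < 5 < 6 < 7 < 8 < 9. The simplices of K, each written with vertices in increasing order, are:

  0-simplices (9): [1], [2], [3], [4], [5], [6], [7], [8], [9]
  1-simplices (27): (27 of them)
  2-simplices (18): [1,4,7], [1,4,9], [1,5,7], [1,5,8], [1,6,8], [1,6,9], [2,4,8], [2,4,9], [2,5,7], [2,5,9], [2,6,7], [2,6,8], [3,4,7], [3,4,8], [3,5,8], [3,5,9], [3,6,7], [3,6,9]

so the chain groups are C_0 ≅ Z^9, C_1 ≅ Z^27, C_2 ≅ Z^18.

The boundary map ∂_1: C_1 → C_0 maps an edge to its endpoints' difference, ∂[p,q] = q − p.
The 9×27 boundary matrix has rank 8 and Smith normal form diag(1,1,1,1,1,1,1,1).

The boundary map ∂_2: C_2 → C_1 sends each 2-simplex [p,q,r] to [q,r] − [p,r] + [p,q]. For instance
  ∂[3,6,7] = [6,7] − [3,7] + [3,6],
  ∂[1,4,7] = [4,7] − [1,7] + [1,4].
As a 27×18 matrix over Z this has rank 17, with invariant factors (1,1,1,1,1,1,1,1,1,1,1,1,1,1,1,1,1).

Reading off H_k = ker ∂_k / im ∂_{k+1}:

  H_0: rank C_0 − rank ∂_1 = 9 − 8 = 1, and the invariant factors of ∂_1 are all 1, so H_0 ≅ Z.

(K is a triangulation of the torus T^2.)

H_0 = Z.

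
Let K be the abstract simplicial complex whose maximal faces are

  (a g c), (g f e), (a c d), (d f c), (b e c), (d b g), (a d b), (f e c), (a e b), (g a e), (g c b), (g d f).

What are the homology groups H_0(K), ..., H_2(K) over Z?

We work with the vertex ordering a < b < c < d < e < f < g. The simplices of K, each written with vertices in increasing order, are:

  0-simplices (7): a, b, c, d, e, f, g
  1-simplices (18): ab, ac, ad, ae, ag, bc, bd, be, bg, cd, ce, cf, cg, df, dg, ef, eg, fg
  2-simplices (12): abd, abe, acd, acg, aeg, bce, bcg, bdg, cdf, cef, dfg, efg

Hence C_0 ≅ Z^7, C_1 ≅ Z^18, C_2 ≅ Z^12.

∂_1: C_1 → C_0 maps an edge to its endpoints' difference, ∂[p,q] = q − p.
The resulting 7×18 matrix has rank 6, and its Smith normal form has invariant factors (1,1,1,1,1,1).

Boundary ∂_2: C_2 → C_1 acts by ∂[p,q,r] = [q,r] − [p,r] + [p,q]. For instance
  ∂cef = ef − cf + ce,
  ∂aeg = eg − ag + ae.
The resulting 18×12 matrix has rank 12, and its Smith normal form has invariant factors (1,1,1,1,1,1,1,1,1,1,1,2).

Computing H_k = (kernel of ∂_k) / (image of ∂_{k+1}):

  H_0: rank C_0 − rank ∂_1 = 7 − 6 = 1, and the invariant factors of ∂_1 are all 1, so H_0 ≅ Z.
  H_1: rank ker ∂_1 − rank ∂_2 = (18 − 6) − 12 = 0, and ∂_2 has invariant factor 2 > 1, so H_1 ≅ Z/2.
  H_2: rank ker ∂_2 − rank ∂_3 = (12 − 12) − 0 = 0, and there is no ∂_3, so H_2 ≅ 0.

H_0 = Z,  H_1 = Z/2,  H_2 = 0.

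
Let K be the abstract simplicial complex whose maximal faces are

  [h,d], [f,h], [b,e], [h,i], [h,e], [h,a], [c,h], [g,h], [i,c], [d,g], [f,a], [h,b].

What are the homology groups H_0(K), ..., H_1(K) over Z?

Take the total order a < b < c < d < e < f < g < h < i on the vertex set. Then K (dimension 1) consists of the simplices:

  0-simplices (9): a, b, c, d, e, f, g, h, i
  1-simplices (12): af, ah, be, bh, ch, ci, dg, dh, eh, fh, gh, hi

giving chain groups C_0 ≅ Z^9, C_1 ≅ Z^12.

The boundary map ∂_1: C_1 → C_0 sends each edge [p,q] (with p < q) to q − p. For instance
  ∂dh = h − d.
The resulting 9×12 matrix has rank 8, and its Smith normal form has invariant factors (1,1,1,1,1,1,1,1).

Reading off H_k = ker ∂_k / im ∂_{k+1}:

  H_0: rank C_0 − rank ∂_1 = 9 − 8 = 1, and the invariant factors of ∂_1 are all 1, so H_0 = Z.
  H_1: rank ker ∂_1 − rank ∂_2 = (12 − 8) − 0 = 4, and there is no ∂_2, so H_1 = Z^4.

As a check, the Euler characteristic is 9 − 12 = -3, which agrees with 1 − 4 = -3.
(K is a triangulation of a wedge of 4 circles.)

H_0 ≅ Z,  H_1 ≅ Z^4.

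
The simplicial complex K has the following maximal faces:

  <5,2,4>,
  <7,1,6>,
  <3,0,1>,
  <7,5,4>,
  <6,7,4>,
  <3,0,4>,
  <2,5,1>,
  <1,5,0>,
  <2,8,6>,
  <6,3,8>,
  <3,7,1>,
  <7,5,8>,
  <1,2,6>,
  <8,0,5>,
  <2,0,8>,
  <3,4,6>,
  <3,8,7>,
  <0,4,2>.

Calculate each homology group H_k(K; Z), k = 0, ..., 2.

We work with the vertex ordering 0 < 1 < 2 < 3 < 4 < 5 < 6 < 7 < 8. The simplices of K, each written with vertices in increasing order, are:

  0-simplices (9): [0], [1], [2], [3], [4], [5], [6], [7], [8]
  1-simplices (27): (27 of them)
  2-simplices (18): [0,1,3], [0,1,5], [0,2,4], [0,2,8], [0,3,4], [0,5,8], [1,2,5], [1,2,6], [1,3,7], [1,6,7], [2,4,5], [2,6,8], [3,4,6], [3,6,8], [3,7,8], [4,5,7], [4,6,7], [5,7,8]

so the chain groups are C_0 ≅ Z^9, C_1 ≅ Z^27, C_2 ≅ Z^18.

The boundary map ∂_1: C_1 → C_0 maps an edge to its endpoints' difference, ∂[p,q] = q − p. For instance
  ∂[6,7] = [7] − [6].
As a 9×27 matrix over Z this has rank 8, with invariant factors (1,1,1,1,1,1,1,1).

Boundary ∂_2: C_2 → C_1 maps a triangle to the signed sum of its edges. For instance
  ∂[2,4,5] = [4,5] − [2,5] + [2,4],
  ∂[4,6,7] = [6,7] − [4,7] + [4,6].
This gives a 27×18 integer matrix of rank 18; reducing to Smith normal form yields diagonal entries (1,1,1,1,1,1,1,1,1,1,1,1,1,1,1,1,1,2).

Computing H_k = (kernel of ∂_k) / (image of ∂_{k+1}):

  H_0: rank C_0 − rank ∂_1 = 9 − 8 = 1, and the invariant factors of ∂_1 are all 1, so H_0 ≅ Z.
  H_1: rank ker ∂_1 − rank ∂_2 = (27 − 8) − 18 = 1, and ∂_2 has invariant factor 2 > 1, so H_1 ≅ Z ⊕ Z/2.
  H_2: rank ker ∂_2 − rank ∂_3 = (18 − 18) − 0 = 0, and there is no ∂_3, so H_2 ≅ 0.

As a check, the Euler characteristic is 9 − 27 + 18 = 0, which agrees with 1 − 1 + 0 = 0.

H_0 ≅ Z,  H_1 ≅ Z ⊕ Z/2,  H_2 = 0.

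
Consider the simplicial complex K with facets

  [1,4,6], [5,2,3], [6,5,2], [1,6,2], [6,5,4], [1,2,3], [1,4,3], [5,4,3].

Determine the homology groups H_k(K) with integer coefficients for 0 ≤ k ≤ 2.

Order the vertices as 1 < 2 < 3 < 4 < 5 < 6. Listing each simplex with vertices in this order, K has dimension 2 with simplices:

  0-simplices (6): [1], [2], [3], [4], [5], [6]
  1-simplices (12): [1,2], [1,3], [1,4], [1,6], [2,3], [2,5], [2,6], [3,4], [3,5], [4,5], [4,6], [5,6]
  2-simplices (8): [1,2,3], [1,2,6], [1,3,4], [1,4,6], [2,3,5], [2,5,6], [3,4,5], [4,5,6]

so the chain groups are C_0 ≅ Z^6, C_1 ≅ Z^12, C_2 ≅ Z^8.

Boundary ∂_1: C_1 → C_0 is given by ∂[p,q] = [q] − [p]. For instance
  ∂[2,6] = [6] − [2].
The 6×12 boundary matrix has rank 5 and Smith normal form diag(1,1,1,1,1).

∂_2: C_2 → C_1 maps a triangle to the signed sum of its edges. For instance
  ∂[1,3,4] = [3,4] − [1,4] + [1,3],
  ∂[2,3,5] = [3,5] − [2,5] + [2,3].
This gives a 12×8 integer matrix of rank 7; reducing to Smith normal form yields diagonal entries (1,1,1,1,1,1,1).

From H_k ≅ ker(∂_k) / im(∂_{k+1}) we obtain:

  H_0: rank C_0 − rank ∂_1 = 6 − 5 = 1, and the invariant factors of ∂_1 are all 1, so H_0 ≅ Z.
  H_1: rank ker ∂_1 − rank ∂_2 = (12 − 5) − 7 = 0, and the invariant factors of ∂_2 are all 1, so H_1 ≅ 0.
  H_2: rank ker ∂_2 − rank ∂_3 = (8 − 7) − 0 = 1, and there is no ∂_3, so H_2 ≅ Z.

H_0 = Z,  H_1 = 0,  H_2 = Z.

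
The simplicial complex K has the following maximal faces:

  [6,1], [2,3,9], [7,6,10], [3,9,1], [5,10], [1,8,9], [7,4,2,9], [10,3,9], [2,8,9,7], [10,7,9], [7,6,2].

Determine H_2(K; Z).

We work with the vertex ordering 1 < 2 < 3 < 4 < 5 < 6 < 7 < 8 < 9 < 10. The simplices of K, each written with vertices in increasing order, are:

  0-simplices (10): [1], [2], [3], [4], [5], [6], [7], [8], [9], [10]
  1-simplices (22): [1,3], [1,6], [1,8], [1,9], [2,3], [2,4], [2,6], [2,7], [2,8], [2,9], [3,9], [3,10], [4,7], [4,9], [5,10], [6,7], [6,10], [7,8], [7,9], [7,10], [8,9], [9,10]
  2-simplices (14): [1,3,9], [1,8,9], [2,3,9], [2,4,7], [2,4,9], [2,6,7], [2,7,8], [2,7,9], [2,8,9], [3,9,10], [4,7,9], [6,7,10], [7,8,9], [7,9,10]
  3-simplices (2): [2,4,7,9], [2,7,8,9]

giving chain groups C_0 ≅ Z^10, C_1 ≅ Z^22, C_2 ≅ Z^14, C_3 ≅ Z^2.

The boundary map ∂_1: C_1 → C_0 sends each edge [p,q] (with p < q) to q − p. For instance
  ∂[1,3] = [3] − [1].
This gives a 10×22 integer matrix of rank 9; reducing to Smith normal form yields diagonal entries (1,1,1,1,1,1,1,1,1).

The boundary map ∂_2: C_2 → C_1 maps a triangle to the signed sum of its edges. For instance
  ∂[2,6,7] = [6,7] − [2,7] + [2,6],
  ∂[4,7,9] = [7,9] − [4,9] + [4,7].
As a 22×14 matrix over Z this has rank 12, with invariant factors (1,1,1,1,1,1,1,1,1,1,1,1).

∂_3: C_3 → C_2 sends each 3-simplex σ to the alternating sum Σ_i (−1)^i (σ with its i-th vertex removed). For instance
  ∂[2,4,7,9] = [4,7,9] − [2,7,9] + [2,4,9] − [2,4,7],
  ∂[2,7,8,9] = [7,8,9] − [2,8,9] + [2,7,9] − [2,7,8].
The resulting 14×2 matrix has rank 2, and its Smith normal form has invariant factors (1,1).

Computing H_k = (kernel of ∂_k) / (image of ∂_{k+1}):

  H_2: rank ker ∂_2 − rank ∂_3 = (14 − 12) − 2 = 0, and the invariant factors of ∂_3 are all 1, so H_2 = 0.

H_2 = 0.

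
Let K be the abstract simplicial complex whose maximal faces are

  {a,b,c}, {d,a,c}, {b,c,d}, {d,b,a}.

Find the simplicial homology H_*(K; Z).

H_0 ≅ Z,  H_1 = 0,  H_2 ≅ Z.

We work with the vertex ordering a < b < c < d. The simplices of K, each written with vertices in increasing order, are:

  0-simplices (4): a, b, c, d
  1-simplices (6): ab, ac, ad, bc, bd, cd
  2-simplices (4): abc, abd, acd, bcd

giving chain groups C_0 ≅ Z^4, C_1 ≅ Z^6, C_2 ≅ Z^4.

Boundary ∂_1: C_1 → C_0 maps an edge to its endpoints' difference, ∂[p,q] = q − p.
This gives a 4×6 integer matrix of rank 3; reducing to Smith normal form yields diagonal entries (1,1,1).

∂_2: C_2 → C_1 acts by ∂[p,q,r] = [q,r] − [p,r] + [p,q]. For instance
  ∂bcd = cd − bd + bc,
  ∂abc = bc − ac + ab.
The 6×4 boundary matrix has rank 3 and Smith normal form diag(1,1,1).

From H_k ≅ ker(∂_k) / im(∂_{k+1}) we obtain:

  H_0: rank C_0 − rank ∂_1 = 4 − 3 = 1, and the invariant factors of ∂_1 are all 1, so H_0 = Z.
  H_1: rank ker ∂_1 − rank ∂_2 = (6 − 3) − 3 = 0, and the invariant factors of ∂_2 are all 1, so H_1 = 0.
  H_2: rank ker ∂_2 − rank ∂_3 = (4 − 3) − 0 = 1, and there is no ∂_3, so H_2 = Z.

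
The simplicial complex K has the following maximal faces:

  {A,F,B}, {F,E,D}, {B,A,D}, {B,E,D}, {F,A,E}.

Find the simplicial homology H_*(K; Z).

Fix the vertex order A < B < D < E < F and write every simplex with vertices in increasing order. Then dim K = 2 and the simplices of K are:

  0-simplices (5): A, B, D, E, F
  1-simplices (10): AB, AD, AE, AF, BD, BE, BF, DE, DF, EF
  2-simplices (5): ABD, ABF, AEF, BDE, DEF

giving chain groups C_0 ≅ Z^5, C_1 ≅ Z^10, C_2 ≅ Z^5.

∂_1: C_1 → C_0 sends each edge [p,q] (with p < q) to q − p.
The resulting 5×10 matrix has rank 4, and its Smith normal form has invariant factors (1,1,1,1).

The boundary map ∂_2: C_2 → C_1 acts by ∂[p,q,r] = [q,r] − [p,r] + [p,q]. For instance
  ∂ABD = BD − AD + AB,
  ∂ABF = BF − AF + AB.
This gives a 10×5 integer matrix of rank 5; reducing to Smith normal form yields diagonal entries (1,1,1,1,1).

From H_k ≅ ker(∂_k) / im(∂_{k+1}) we obtain:

  H_0: rank C_0 − rank ∂_1 = 5 − 4 = 1, and the invariant factors of ∂_1 are all 1, so H_0 ≅ Z.
  H_1: rank ker ∂_1 − rank ∂_2 = (10 − 4) − 5 = 1, and the invariant factors of ∂_2 are all 1, so H_1 ≅ Z.
  H_2: rank ker ∂_2 − rank ∂_3 = (5 − 5) − 0 = 0, and there is no ∂_3, so H_2 ≅ 0.

As a check, the Euler characteristic is 5 − 10 + 5 = 0, which agrees with 1 − 1 + 0 = 0.

H_0 = Z,  H_1 = Z,  H_2 = 0.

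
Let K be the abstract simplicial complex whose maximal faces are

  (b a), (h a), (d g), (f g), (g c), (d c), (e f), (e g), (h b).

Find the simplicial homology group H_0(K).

Fix the vertex order a < b < c < d < e < f < g < h and write every simplex with vertices in increasing order. Then dim K = 1 and the simplices of K are:

  0-simplices (8): a, b, c, d, e, f, g, h
  1-simplices (9): ab, ah, bh, cd, cg, dg, ef, eg, fg

Hence C_0 ≅ Z^8, C_1 ≅ Z^9.

∂_1: C_1 → C_0 maps an edge to its endpoints' difference, ∂[p,q] = q − p. For instance
  ∂eg = g − e.
The 8×9 boundary matrix has rank 6 and Smith normal form diag(1,1,1,1,1,1).

From H_k ≅ ker(∂_k) / im(∂_{k+1}) we obtain:

  H_0: rank C_0 − rank ∂_1 = 8 − 6 = 2, and the invariant factors of ∂_1 are all 1, so H_0 ≅ Z^2.

H_0 ≅ Z^2.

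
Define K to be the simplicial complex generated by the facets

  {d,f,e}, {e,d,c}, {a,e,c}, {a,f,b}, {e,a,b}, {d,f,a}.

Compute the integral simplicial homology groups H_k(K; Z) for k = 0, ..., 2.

H_0 = Z,  H_1 = Z,  H_2 = 0.

K has 6 vertices, 12 edges, 6 triangles.
rank ∂_0 = 0, rank ∂_1 = 5 ⇒ b_0 = 6 − 0 − 5 = 1; all invariant factors of ∂_1 are 1 so no torsion. So H_0 ≅ Z.
rank ∂_1 = 5, rank ∂_2 = 6 ⇒ b_1 = 12 − 5 − 6 = 1; all invariant factors of ∂_2 are 1 so no torsion. So H_1 ≅ Z.
rank ∂_2 = 6, rank ∂_3 = 0 ⇒ b_2 = 6 − 6 − 0 = 0. So H_2 ≅ 0.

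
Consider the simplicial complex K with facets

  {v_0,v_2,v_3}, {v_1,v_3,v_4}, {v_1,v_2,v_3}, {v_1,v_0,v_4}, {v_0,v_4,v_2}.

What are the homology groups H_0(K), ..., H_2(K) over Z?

Take the total order v_0 < v_1 < v_2 < v_3 < v_4 on the vertex set. Then K (dimension 2) consists of the simplices:

  0-simplices (5): [v_0], [v_1], [v_2], [v_3], [v_4]
  1-simplices (10): [v_0,v_1], [v_0,v_2], [v_0,v_3], [v_0,v_4], [v_1,v_2], [v_1,v_3], [v_1,v_4], [v_2,v_3], [v_2,v_4], [v_3,v_4]
  2-simplices (5): [v_0,v_1,v_4], [v_0,v_2,v_3], [v_0,v_2,v_4], [v_1,v_2,v_3], [v_1,v_3,v_4]

Hence C_0 ≅ Z^5, C_1 ≅ Z^10, C_2 ≅ Z^5.

Boundary ∂_1: C_1 → C_0 maps an edge to its endpoints' difference, ∂[p,q] = q − p. For instance
  ∂[v_0,v_2] = [v_2] − [v_0].
The resulting 5×10 matrix has rank 4, and its Smith normal form has invariant factors (1,1,1,1).

The boundary map ∂_2: C_2 → C_1 maps a triangle to the signed sum of its edges. For instance
  ∂[v_0,v_2,v_4] = [v_2,v_4] − [v_0,v_4] + [v_0,v_2],
  ∂[v_0,v_1,v_4] = [v_1,v_4] − [v_0,v_4] + [v_0,v_1].
The resulting 10×5 matrix has rank 5, and its Smith normal form has invariant factors (1,1,1,1,1).

Computing H_k = (kernel of ∂_k) / (image of ∂_{k+1}):

  H_0: rank C_0 − rank ∂_1 = 5 − 4 = 1, and the invariant factors of ∂_1 are all 1, so H_0 ≅ Z.
  H_1: rank ker ∂_1 − rank ∂_2 = (10 − 4) − 5 = 1, and the invariant factors of ∂_2 are all 1, so H_1 ≅ Z.
  H_2: rank ker ∂_2 − rank ∂_3 = (5 − 5) − 0 = 0, and there is no ∂_3, so H_2 ≅ 0.

As a check, the Euler characteristic is 5 − 10 + 5 = 0, which agrees with 1 − 1 + 0 = 0.
(K is a triangulation of the Möbius band.)

H_0 ≅ Z,  H_1 ≅ Z,  H_2 = 0.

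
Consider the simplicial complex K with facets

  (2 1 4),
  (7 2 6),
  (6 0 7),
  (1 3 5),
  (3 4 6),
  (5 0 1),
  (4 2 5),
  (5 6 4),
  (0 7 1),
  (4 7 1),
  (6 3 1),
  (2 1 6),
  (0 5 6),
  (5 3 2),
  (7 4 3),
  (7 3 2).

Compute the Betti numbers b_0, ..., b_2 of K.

K has 8 vertices, 24 edges, 16 triangles.
rank ∂_0 = 0, rank ∂_1 = 7 ⇒ b_0 = 8 − 0 − 7 = 1; all invariant factors of ∂_1 are 1 so no torsion. So H_0 ≅ Z.
rank ∂_1 = 7, rank ∂_2 = 15 ⇒ b_1 = 24 − 7 − 15 = 2; all invariant factors of ∂_2 are 1 so no torsion. So H_1 ≅ Z^2.
rank ∂_2 = 15, rank ∂_3 = 0 ⇒ b_2 = 16 − 15 − 0 = 1. So H_2 ≅ Z.

b_0 = 1, b_1 = 2, b_2 = 1.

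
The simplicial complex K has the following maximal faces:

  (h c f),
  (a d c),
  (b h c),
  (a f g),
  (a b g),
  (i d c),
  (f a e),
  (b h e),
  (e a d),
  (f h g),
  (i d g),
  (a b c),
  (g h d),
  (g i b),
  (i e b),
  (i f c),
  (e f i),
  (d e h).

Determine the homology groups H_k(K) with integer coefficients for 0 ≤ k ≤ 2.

H_0 ≅ Z,  H_1 ≅ Z^2,  H_2 ≅ Z.

Fix the vertex order a < b < c < d < e < f < g < h < i and write every simplex with vertices in increasing order. Then dim K = 2 and the simplices of K are:

  0-simplices (9): a, b, c, d, e, f, g, h, i
  1-simplices (27): ab, ac, ad, ae, af, ag, bc, be, bg, bh, bi, cd, cf, ch, ci, de, dg, dh, di, ef, eh, ei, fg, fh, fi, gh, gi
  2-simplices (18): abc, abg, acd, ade, aef, afg, bch, beh, bei, bgi, cdi, cfh, cfi, deh, dgh, dgi, efi, fgh

so the chain groups are C_0 ≅ Z^9, C_1 ≅ Z^27, C_2 ≅ Z^18.

∂_1: C_1 → C_0 sends each edge [p,q] (with p < q) to q − p. For instance
  ∂ch = h − c.
The 9×27 boundary matrix has rank 8 and Smith normal form diag(1,1,1,1,1,1,1,1).

The boundary map ∂_2: C_2 → C_1 maps a triangle to the signed sum of its edges. For instance
  ∂abc = bc − ac + ab,
  ∂fgh = gh − fh + fg.
This gives a 27×18 integer matrix of rank 17; reducing to Smith normal form yields diagonal entries (1,1,1,1,1,1,1,1,1,1,1,1,1,1,1,1,1).

From H_k ≅ ker(∂_k) / im(∂_{k+1}) we obtain:

  H_0: rank C_0 − rank ∂_1 = 9 − 8 = 1, and the invariant factors of ∂_1 are all 1, so H_0 ≅ Z.
  H_1: rank ker ∂_1 − rank ∂_2 = (27 − 8) − 17 = 2, and the invariant factors of ∂_2 are all 1, so H_1 ≅ Z^2.
  H_2: rank ker ∂_2 − rank ∂_3 = (18 − 17) − 0 = 1, and there is no ∂_3, so H_2 ≅ Z.

As a check, the Euler characteristic is 9 − 27 + 18 = 0, which agrees with 1 − 2 + 1 = 0.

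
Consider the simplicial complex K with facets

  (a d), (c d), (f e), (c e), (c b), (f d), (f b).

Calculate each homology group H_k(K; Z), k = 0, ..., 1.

H_0 ≅ Z,  H_1 ≅ Z^2.

Take the total order a < b < c < d < e < f on the vertex set. Then K (dimension 1) consists of the simplices:

  0-simplices (6): a, b, c, d, e, f
  1-simplices (7): ad, bc, bf, cd, ce, df, ef

giving chain groups C_0 ≅ Z^6, C_1 ≅ Z^7.

∂_1: C_1 → C_0 sends each edge [p,q] (with p < q) to q − p. For instance
  ∂bf = f − b.
The 6×7 boundary matrix has rank 5 and Smith normal form diag(1,1,1,1,1).

Computing H_k = (kernel of ∂_k) / (image of ∂_{k+1}):

  H_0: rank C_0 − rank ∂_1 = 6 − 5 = 1, and the invariant factors of ∂_1 are all 1, so H_0 ≅ Z.
  H_1: rank ker ∂_1 − rank ∂_2 = (7 − 5) − 0 = 2, and there is no ∂_2, so H_1 ≅ Z^2.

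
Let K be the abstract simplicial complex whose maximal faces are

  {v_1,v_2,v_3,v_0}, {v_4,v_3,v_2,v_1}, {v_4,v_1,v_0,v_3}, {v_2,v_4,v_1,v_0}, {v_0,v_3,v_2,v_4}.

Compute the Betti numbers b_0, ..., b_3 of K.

Fix the vertex order v_0 < v_1 < v_2 < v_3 < v_4 and write every simplex with vertices in increasing order. Then dim K = 3 and the simplices of K are:

  0-simplices (5): [v_0], [v_1], [v_2], [v_3], [v_4]
  1-simplices (10): [v_0,v_1], [v_0,v_2], [v_0,v_3], [v_0,v_4], [v_1,v_2], [v_1,v_3], [v_1,v_4], [v_2,v_3], [v_2,v_4], [v_3,v_4]
  2-simplices (10): [v_0,v_1,v_2], [v_0,v_1,v_3], [v_0,v_1,v_4], [v_0,v_2,v_3], [v_0,v_2,v_4], [v_0,v_3,v_4], [v_1,v_2,v_3], [v_1,v_2,v_4], [v_1,v_3,v_4], [v_2,v_3,v_4]
  3-simplices (5): [v_0,v_1,v_2,v_3], [v_0,v_1,v_2,v_4], [v_0,v_1,v_3,v_4], [v_0,v_2,v_3,v_4], [v_1,v_2,v_3,v_4]

giving chain groups C_0 ≅ Z^5, C_1 ≅ Z^10, C_2 ≅ Z^10, C_3 ≅ Z^5.

Boundary ∂_1: C_1 → C_0 sends each edge [p,q] (with p < q) to q − p.
The 5×10 boundary matrix has rank 4 and Smith normal form diag(1,1,1,1).

∂_2: C_2 → C_1 sends each 2-simplex [p,q,r] to [q,r] − [p,r] + [p,q]. For instance
  ∂[v_1,v_2,v_3] = [v_2,v_3] − [v_1,v_3] + [v_1,v_2],
  ∂[v_0,v_2,v_3] = [v_2,v_3] − [v_0,v_3] + [v_0,v_2].
As a 10×10 matrix over Z this has rank 6, with invariant factors (1,1,1,1,1,1).

Boundary ∂_3: C_3 → C_2 sends each 3-simplex σ to the alternating sum Σ_i (−1)^i (σ with its i-th vertex removed). For instance
  ∂[v_0,v_1,v_2,v_3] = [v_1,v_2,v_3] − [v_0,v_2,v_3] + [v_0,v_1,v_3] − [v_0,v_1,v_2],
  ∂[v_1,v_2,v_3,v_4] = [v_2,v_3,v_4] − [v_1,v_3,v_4] + [v_1,v_2,v_4] − [v_1,v_2,v_3].
The resulting 10×5 matrix has rank 4, and its Smith normal form has invariant factors (1,1,1,1).

From H_k ≅ ker(∂_k) / im(∂_{k+1}) we obtain:

  H_0: rank C_0 − rank ∂_1 = 5 − 4 = 1, and the invariant factors of ∂_1 are all 1, so H_0 = Z.
  H_1: rank ker ∂_1 − rank ∂_2 = (10 − 4) − 6 = 0, and the invariant factors of ∂_2 are all 1, so H_1 = 0.
  H_2: rank ker ∂_2 − rank ∂_3 = (10 − 6) − 4 = 0, and the invariant factors of ∂_3 are all 1, so H_2 = 0.
  H_3: rank ker ∂_3 − rank ∂_4 = (5 − 4) − 0 = 1, and there is no ∂_4, so H_3 = Z.

Hence the Betti numbers are b_0 = 1, b_1 = 0, b_2 = 0, b_3 = 1.

b_0 = 1, b_1 = 0, b_2 = 0, b_3 = 1.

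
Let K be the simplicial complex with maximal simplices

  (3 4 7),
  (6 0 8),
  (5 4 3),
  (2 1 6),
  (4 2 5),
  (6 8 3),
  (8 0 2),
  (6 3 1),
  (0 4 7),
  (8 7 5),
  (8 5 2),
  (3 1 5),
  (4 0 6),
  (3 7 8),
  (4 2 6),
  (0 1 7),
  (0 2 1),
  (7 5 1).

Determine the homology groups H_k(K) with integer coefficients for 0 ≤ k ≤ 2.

We work with the vertex ordering 0 < 1 < 2 < 3 < 4 < 5 < 6 < 7 < 8. The simplices of K, each written with vertices in increasing order, are:

  0-simplices (9): [0], [1], [2], [3], [4], [5], [6], [7], [8]
  1-simplices (27): (27 of them)
  2-simplices (18): [0,1,2], [0,1,7], [0,2,8], [0,4,6], [0,4,7], [0,6,8], [1,2,6], [1,3,5], [1,3,6], [1,5,7], [2,4,5], [2,4,6], [2,5,8], [3,4,5], [3,4,7], [3,6,8], [3,7,8], [5,7,8]

Hence C_0 ≅ Z^9, C_1 ≅ Z^27, C_2 ≅ Z^18.

∂_1: C_1 → C_0 sends each edge [p,q] (with p < q) to q − p.
The resulting 9×27 matrix has rank 8, and its Smith normal form has invariant factors (1,1,1,1,1,1,1,1).

Boundary ∂_2: C_2 → C_1 sends each 2-simplex [p,q,r] to [q,r] − [p,r] + [p,q]. For instance
  ∂[3,6,8] = [6,8] − [3,8] + [3,6],
  ∂[0,6,8] = [6,8] − [0,8] + [0,6].
As a 27×18 matrix over Z this has rank 18, with invariant factors (1,1,1,1,1,1,1,1,1,1,1,1,1,1,1,1,1,2).

Reading off H_k = ker ∂_k / im ∂_{k+1}:

  H_0: rank C_0 − rank ∂_1 = 9 − 8 = 1, and the invariant factors of ∂_1 are all 1, so H_0 ≅ Z.
  H_1: rank ker ∂_1 − rank ∂_2 = (27 − 8) − 18 = 1, and ∂_2 has invariant factor 2 > 1, so H_1 ≅ Z ⊕ Z_2.
  H_2: rank ker ∂_2 − rank ∂_3 = (18 − 18) − 0 = 0, and there is no ∂_3, so H_2 ≅ 0.

H_0 = Z,  H_1 = Z ⊕ Z_2,  H_2 = 0.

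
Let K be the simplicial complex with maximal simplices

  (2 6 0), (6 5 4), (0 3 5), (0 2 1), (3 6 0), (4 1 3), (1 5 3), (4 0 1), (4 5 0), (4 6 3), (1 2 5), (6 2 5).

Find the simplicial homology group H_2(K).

Take the total order 0 < 1 < 2 < 3 < 4 < 5 < 6 on the vertex set. Then K (dimension 2) consists of the simplices:

  0-simplices (7): [0], [1], [2], [3], [4], [5], [6]
  1-simplices (18): [0,1], [0,2], [0,3], [0,4], [0,5], [0,6], [1,2], [1,3], [1,4], [1,5], [2,5], [2,6], [3,4], [3,5], [3,6], [4,5], [4,6], [5,6]
  2-simplices (12): [0,1,2], [0,1,4], [0,2,6], [0,3,5], [0,3,6], [0,4,5], [1,2,5], [1,3,4], [1,3,5], [2,5,6], [3,4,6], [4,5,6]

Hence C_0 ≅ Z^7, C_1 ≅ Z^18, C_2 ≅ Z^12.

Boundary ∂_1: C_1 → C_0 maps an edge to its endpoints' difference, ∂[p,q] = q − p. For instance
  ∂[1,5] = [5] − [1].
As a 7×18 matrix over Z this has rank 6, with invariant factors (1,1,1,1,1,1).

The boundary map ∂_2: C_2 → C_1 sends each 2-simplex [p,q,r] to [q,r] − [p,r] + [p,q]. For instance
  ∂[0,1,4] = [1,4] − [0,4] + [0,1],
  ∂[0,4,5] = [4,5] − [0,5] + [0,4].
The resulting 18×12 matrix has rank 12, and its Smith normal form has invariant factors (1,1,1,1,1,1,1,1,1,1,1,2).

Computing H_k = (kernel of ∂_k) / (image of ∂_{k+1}):

  H_2: rank ker ∂_2 − rank ∂_3 = (12 − 12) − 0 = 0, and there is no ∂_3, so H_2 ≅ 0.

(K is a triangulation of the real projective plane RP^2.)

H_2 ≅ 0.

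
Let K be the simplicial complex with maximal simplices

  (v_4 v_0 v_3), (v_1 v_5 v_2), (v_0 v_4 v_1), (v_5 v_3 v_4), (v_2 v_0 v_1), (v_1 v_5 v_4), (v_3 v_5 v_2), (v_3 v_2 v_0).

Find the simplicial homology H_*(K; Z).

Take the total order v_0 < v_1 < v_2 < v_3 < v_4 < v_5 on the vertex set. Then K (dimension 2) consists of the simplices:

  0-simplices (6): [v_0], [v_1], [v_2], [v_3], [v_4], [v_5]
  1-simplices (12): [v_0,v_1], [v_0,v_2], [v_0,v_3], [v_0,v_4], [v_1,v_2], [v_1,v_4], [v_1,v_5], [v_2,v_3], [v_2,v_5], [v_3,v_4], [v_3,v_5], [v_4,v_5]
  2-simplices (8): [v_0,v_1,v_2], [v_0,v_1,v_4], [v_0,v_2,v_3], [v_0,v_3,v_4], [v_1,v_2,v_5], [v_1,v_4,v_5], [v_2,v_3,v_5], [v_3,v_4,v_5]

Hence C_0 ≅ Z^6, C_1 ≅ Z^12, C_2 ≅ Z^8.

The boundary map ∂_1: C_1 → C_0 maps an edge to its endpoints' difference, ∂[p,q] = q − p. For instance
  ∂[v_0,v_2] = [v_2] − [v_0].
As a 6×12 matrix over Z this has rank 5, with invariant factors (1,1,1,1,1).

Boundary ∂_2: C_2 → C_1 maps a triangle to the signed sum of its edges. For instance
  ∂[v_0,v_1,v_2] = [v_1,v_2] − [v_0,v_2] + [v_0,v_1],
  ∂[v_1,v_4,v_5] = [v_4,v_5] − [v_1,v_5] + [v_1,v_4].
As a 12×8 matrix over Z this has rank 7, with invariant factors (1,1,1,1,1,1,1).

From H_k ≅ ker(∂_k) / im(∂_{k+1}) we obtain:

  H_0: rank C_0 − rank ∂_1 = 6 − 5 = 1, and the invariant factors of ∂_1 are all 1, so H_0 = Z.
  H_1: rank ker ∂_1 − rank ∂_2 = (12 − 5) − 7 = 0, and the invariant factors of ∂_2 are all 1, so H_1 = 0.
  H_2: rank ker ∂_2 − rank ∂_3 = (8 − 7) − 0 = 1, and there is no ∂_3, so H_2 = Z.

H_0 ≅ Z,  H_1 = 0,  H_2 ≅ Z.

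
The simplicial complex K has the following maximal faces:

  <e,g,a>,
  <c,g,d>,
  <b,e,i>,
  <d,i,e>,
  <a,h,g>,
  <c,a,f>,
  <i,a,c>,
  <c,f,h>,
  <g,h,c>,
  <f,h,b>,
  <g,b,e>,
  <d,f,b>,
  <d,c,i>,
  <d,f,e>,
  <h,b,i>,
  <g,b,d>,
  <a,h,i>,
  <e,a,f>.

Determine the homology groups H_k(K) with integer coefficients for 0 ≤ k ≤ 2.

H_0 = Z,  H_1 = Z ⊕ Z/2Z,  H_2 = 0.

We work with the vertex ordering a < b < c < d < e < f < g < h < i. The simplices of K, each written with vertices in increasing order, are:

  0-simplices (9): a, b, c, d, e, f, g, h, i
  1-simplices (27): ac, ae, af, ag, ah, ai, bd, be, bf, bg, bh, bi, cd, cf, cg, ch, ci, de, df, dg, di, ef, eg, ei, fh, gh, hi
  2-simplices (18): acf, aci, aef, aeg, agh, ahi, bdf, bdg, beg, bei, bfh, bhi, cdg, cdi, cfh, cgh, def, dei

so the chain groups are C_0 ≅ Z^9, C_1 ≅ Z^27, C_2 ≅ Z^18.

Boundary ∂_1: C_1 → C_0 maps an edge to its endpoints' difference, ∂[p,q] = q − p.
The resulting 9×27 matrix has rank 8, and its Smith normal form has invariant factors (1,1,1,1,1,1,1,1).

∂_2: C_2 → C_1 acts by ∂[p,q,r] = [q,r] − [p,r] + [p,q]. For instance
  ∂cfh = fh − ch + cf,
  ∂agh = gh − ah + ag.
The resulting 27×18 matrix has rank 18, and its Smith normal form has invariant factors (1,1,1,1,1,1,1,1,1,1,1,1,1,1,1,1,1,2).

Computing H_k = (kernel of ∂_k) / (image of ∂_{k+1}):

  H_0: rank C_0 − rank ∂_1 = 9 − 8 = 1, and the invariant factors of ∂_1 are all 1, so H_0 = Z.
  H_1: rank ker ∂_1 − rank ∂_2 = (27 − 8) − 18 = 1, and ∂_2 has invariant factor 2 > 1, so H_1 = Z ⊕ Z/2Z.
  H_2: rank ker ∂_2 − rank ∂_3 = (18 − 18) − 0 = 0, and there is no ∂_3, so H_2 = 0.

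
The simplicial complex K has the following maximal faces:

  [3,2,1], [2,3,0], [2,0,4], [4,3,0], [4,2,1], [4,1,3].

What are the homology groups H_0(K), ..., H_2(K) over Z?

Fix the vertex order 0 < 1 < 2 < 3 < 4 and write every simplex with vertices in increasing order. Then dim K = 2 and the simplices of K are:

  0-simplices (5): [0], [1], [2], [3], [4]
  1-simplices (9): [0,2], [0,3], [0,4], [1,2], [1,3], [1,4], [2,3], [2,4], [3,4]
  2-simplices (6): [0,2,3], [0,2,4], [0,3,4], [1,2,3], [1,2,4], [1,3,4]

so the chain groups are C_0 ≅ Z^5, C_1 ≅ Z^9, C_2 ≅ Z^6.

The boundary map ∂_1: C_1 → C_0 maps an edge to its endpoints' difference, ∂[p,q] = q − p. For instance
  ∂[3,4] = [4] − [3].
As a 5×9 matrix over Z this has rank 4, with invariant factors (1,1,1,1).

Boundary ∂_2: C_2 → C_1 sends each 2-simplex [p,q,r] to [q,r] − [p,r] + [p,q]. For instance
  ∂[0,2,4] = [2,4] − [0,4] + [0,2],
  ∂[0,3,4] = [3,4] − [0,4] + [0,3].
The 9×6 boundary matrix has rank 5 and Smith normal form diag(1,1,1,1,1).

From H_k ≅ ker(∂_k) / im(∂_{k+1}) we obtain:

  H_0: rank C_0 − rank ∂_1 = 5 − 4 = 1, and the invariant factors of ∂_1 are all 1, so H_0 ≅ Z.
  H_1: rank ker ∂_1 − rank ∂_2 = (9 − 4) − 5 = 0, and the invariant factors of ∂_2 are all 1, so H_1 ≅ 0.
  H_2: rank ker ∂_2 − rank ∂_3 = (6 − 5) − 0 = 1, and there is no ∂_3, so H_2 ≅ Z.

H_0 = Z,  H_1 = 0,  H_2 = Z.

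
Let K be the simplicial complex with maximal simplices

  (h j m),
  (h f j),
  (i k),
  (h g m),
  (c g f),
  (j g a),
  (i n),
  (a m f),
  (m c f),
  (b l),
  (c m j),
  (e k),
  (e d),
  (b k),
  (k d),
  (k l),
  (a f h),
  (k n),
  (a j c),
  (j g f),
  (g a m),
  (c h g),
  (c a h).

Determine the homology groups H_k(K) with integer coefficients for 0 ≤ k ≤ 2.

Fix the vertex order a < b < c < d < e < f < g < h < i < j < k < l < m < n and write every simplex with vertices in increasing order. Then dim K = 2 and the simplices of K are:

  0-simplices (14): a, b, c, d, e, f, g, h, i, j, k, l, m, n
  1-simplices (30): ac, af, ag, ah, aj, am, bk, bl, cf, cg, ch, cj, cm, de, dk, ek, fg, fh, fj, fm, gh, gj, gm, hj, hm, ik, in, jm, kl, kn
  2-simplices (14): ach, acj, afh, afm, agj, agm, cfg, cfm, cgh, cjm, fgj, fhj, ghm, hjm

Hence C_0 ≅ Z^14, C_1 ≅ Z^30, C_2 ≅ Z^14.

The boundary map ∂_1: C_1 → C_0 sends each edge [p,q] (with p < q) to q − p. For instance
  ∂ch = h − c.
As a 14×30 matrix over Z this has rank 12, with invariant factors (1,1,1,1,1,1,1,1,1,1,1,1).

Boundary ∂_2: C_2 → C_1 maps a triangle to the signed sum of its edges. For instance
  ∂acj = cj − aj + ac,
  ∂fgj = gj − fj + fg.
This gives a 30×14 integer matrix of rank 13; reducing to Smith normal form yields diagonal entries (1,1,1,1,1,1,1,1,1,1,1,1,1).

Reading off H_k = ker ∂_k / im ∂_{k+1}:

  H_0: rank C_0 − rank ∂_1 = 14 − 12 = 2, and the invariant factors of ∂_1 are all 1, so H_0 ≅ Z^2.
  H_1: rank ker ∂_1 − rank ∂_2 = (30 − 12) − 13 = 5, and the invariant factors of ∂_2 are all 1, so H_1 ≅ Z^5.
  H_2: rank ker ∂_2 − rank ∂_3 = (14 − 13) − 0 = 1, and there is no ∂_3, so H_2 ≅ Z.

As a check, the Euler characteristic is 14 − 30 + 14 = -2, which agrees with 2 − 5 + 1 = -2.

H_0 ≅ Z^2,  H_1 ≅ Z^5,  H_2 ≅ Z.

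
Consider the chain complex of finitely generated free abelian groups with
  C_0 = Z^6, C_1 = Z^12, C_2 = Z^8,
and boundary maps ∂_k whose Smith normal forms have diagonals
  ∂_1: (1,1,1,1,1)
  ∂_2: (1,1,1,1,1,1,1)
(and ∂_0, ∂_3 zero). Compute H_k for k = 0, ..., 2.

H_0: b_0 = 6 − 0 − 5 = 1; torsion from ∂_1 factors > 1: none. So H_0 = Z.
H_1: b_1 = 12 − 5 − 7 = 0; torsion from ∂_2 factors > 1: none. So H_1 = 0.
H_2: b_2 = 8 − 7 − 0 = 1; torsion from ∂_3 factors > 1: none. So H_2 = Z.

H_0 = Z,  H_1 = 0,  H_2 = Z.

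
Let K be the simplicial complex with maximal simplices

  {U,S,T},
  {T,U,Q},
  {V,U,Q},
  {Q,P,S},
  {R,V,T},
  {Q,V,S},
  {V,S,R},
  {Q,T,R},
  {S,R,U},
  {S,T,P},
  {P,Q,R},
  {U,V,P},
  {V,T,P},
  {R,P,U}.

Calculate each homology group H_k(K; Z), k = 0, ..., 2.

H_0 ≅ Z,  H_1 ≅ Z^2,  H_2 ≅ Z.

Order the vertices as P < Q < R < S < T < U < V. Listing each simplex with vertices in this order, K has dimension 2 with simplices:

  0-simplices (7): P, Q, R, S, T, U, V
  1-simplices (21): PQ, PR, PS, PT, PU, PV, QR, QS, QT, QU, QV, RS, RT, RU, RV, ST, SU, SV, TU, TV, UV
  2-simplices (14): PQR, PQS, PRU, PST, PTV, PUV, QRT, QSV, QTU, QUV, RSU, RSV, RTV, STU

Hence C_0 ≅ Z^7, C_1 ≅ Z^21, C_2 ≅ Z^14.

∂_1: C_1 → C_0 is given by ∂[p,q] = [q] − [p]. For instance
  ∂TU = U − T.
The 7×21 boundary matrix has rank 6 and Smith normal form diag(1,1,1,1,1,1).

Boundary ∂_2: C_2 → C_1 acts by ∂[p,q,r] = [q,r] − [p,r] + [p,q]. For instance
  ∂PUV = UV − PV + PU,
  ∂STU = TU − SU + ST.
The 21×14 boundary matrix has rank 13 and Smith normal form diag(1,1,1,1,1,1,1,1,1,1,1,1,1).

Now H_k = ker ∂_k / im ∂_{k+1}, so:

  H_0: rank C_0 − rank ∂_1 = 7 − 6 = 1, and the invariant factors of ∂_1 are all 1, so H_0 ≅ Z.
  H_1: rank ker ∂_1 − rank ∂_2 = (21 − 6) − 13 = 2, and the invariant factors of ∂_2 are all 1, so H_1 ≅ Z^2.
  H_2: rank ker ∂_2 − rank ∂_3 = (14 − 13) − 0 = 1, and there is no ∂_3, so H_2 ≅ Z.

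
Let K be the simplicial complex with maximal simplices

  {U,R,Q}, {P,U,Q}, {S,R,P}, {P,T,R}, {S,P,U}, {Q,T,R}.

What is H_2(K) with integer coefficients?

K has 6 vertices, 12 edges, 6 triangles.
rank ∂_2 = 6, rank ∂_3 = 0 ⇒ b_2 = 6 − 6 − 0 = 0. So H_2 ≅ 0.

H_2 = 0.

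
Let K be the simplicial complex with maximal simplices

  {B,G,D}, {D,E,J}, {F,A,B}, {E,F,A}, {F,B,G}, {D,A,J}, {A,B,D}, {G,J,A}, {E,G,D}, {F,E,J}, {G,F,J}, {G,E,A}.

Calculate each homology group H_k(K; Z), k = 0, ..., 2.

H_0 = Z,  H_1 = Z/2Z,  H_2 = 0.

Fix the vertex order A < B < D < E < F < G < J and write every simplex with vertices in increasing order. Then dim K = 2 and the simplices of K are:

  0-simplices (7): A, B, D, E, F, G, J
  1-simplices (18): AB, AD, AE, AF, AG, AJ, BD, BF, BG, DE, DG, DJ, EF, EG, EJ, FG, FJ, GJ
  2-simplices (12): ABD, ABF, ADJ, AEF, AEG, AGJ, BDG, BFG, DEG, DEJ, EFJ, FGJ

so the chain groups are C_0 ≅ Z^7, C_1 ≅ Z^18, C_2 ≅ Z^12.

The boundary map ∂_1: C_1 → C_0 sends each edge [p,q] (with p < q) to q − p.
This gives a 7×18 integer matrix of rank 6; reducing to Smith normal form yields diagonal entries (1,1,1,1,1,1).

∂_2: C_2 → C_1 sends each 2-simplex [p,q,r] to [q,r] − [p,r] + [p,q]. For instance
  ∂AEG = EG − AG + AE,
  ∂ABF = BF − AF + AB.
The resulting 18×12 matrix has rank 12, and its Smith normal form has invariant factors (1,1,1,1,1,1,1,1,1,1,1,2).

Reading off H_k = ker ∂_k / im ∂_{k+1}:

  H_0: rank C_0 − rank ∂_1 = 7 − 6 = 1, and the invariant factors of ∂_1 are all 1, so H_0 ≅ Z.
  H_1: rank ker ∂_1 − rank ∂_2 = (18 − 6) − 12 = 0, and ∂_2 has invariant factor 2 > 1, so H_1 ≅ Z/2Z.
  H_2: rank ker ∂_2 − rank ∂_3 = (12 − 12) − 0 = 0, and there is no ∂_3, so H_2 ≅ 0.

As a check, the Euler characteristic is 7 − 18 + 12 = 1, which agrees with 1 − 0 + 0 = 1.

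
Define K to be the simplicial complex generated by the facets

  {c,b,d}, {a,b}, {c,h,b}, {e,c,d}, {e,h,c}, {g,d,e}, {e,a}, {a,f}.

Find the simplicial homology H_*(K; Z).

H_0 ≅ Z,  H_1 ≅ Z,  H_2 = 0.

K has 8 vertices, 13 edges, 5 triangles.
rank ∂_0 = 0, rank ∂_1 = 7 ⇒ b_0 = 8 − 0 − 7 = 1; all invariant factors of ∂_1 are 1 so no torsion. So H_0 ≅ Z.
rank ∂_1 = 7, rank ∂_2 = 5 ⇒ b_1 = 13 − 7 − 5 = 1; all invariant factors of ∂_2 are 1 so no torsion. So H_1 ≅ Z.
rank ∂_2 = 5, rank ∂_3 = 0 ⇒ b_2 = 5 − 5 − 0 = 0. So H_2 ≅ 0.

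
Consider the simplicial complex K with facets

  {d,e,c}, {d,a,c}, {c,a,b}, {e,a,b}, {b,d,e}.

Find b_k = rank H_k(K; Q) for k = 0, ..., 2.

Take the total order a < b < c < d < e on the vertex set. Then K (dimension 2) consists of the simplices:

  0-simplices (5): a, b, c, d, e
  1-simplices (10): ab, ac, ad, ae, bc, bd, be, cd, ce, de
  2-simplices (5): abc, abe, acd, bde, cde

giving chain groups C_0 ≅ Z^5, C_1 ≅ Z^10, C_2 ≅ Z^5.

∂_1: C_1 → C_0 sends each edge [p,q] (with p < q) to q − p.
This gives a 5×10 integer matrix of rank 4; reducing to Smith normal form yields diagonal entries (1,1,1,1).

The boundary map ∂_2: C_2 → C_1 sends each 2-simplex [p,q,r] to [q,r] − [p,r] + [p,q]. For instance
  ∂bde = de − be + bd,
  ∂abe = be − ae + ab.
The 10×5 boundary matrix has rank 5 and Smith normal form diag(1,1,1,1,1).

Computing H_k = (kernel of ∂_k) / (image of ∂_{k+1}):

  H_0: rank C_0 − rank ∂_1 = 5 − 4 = 1, and the invariant factors of ∂_1 are all 1, so H_0 ≅ Z.
  H_1: rank ker ∂_1 − rank ∂_2 = (10 − 4) − 5 = 1, and the invariant factors of ∂_2 are all 1, so H_1 ≅ Z.
  H_2: rank ker ∂_2 − rank ∂_3 = (5 − 5) − 0 = 0, and there is no ∂_3, so H_2 ≅ 0.

Hence the Betti numbers are b_0 = 1, b_1 = 1, b_2 = 0.

b_0 = 1, b_1 = 1, b_2 = 0.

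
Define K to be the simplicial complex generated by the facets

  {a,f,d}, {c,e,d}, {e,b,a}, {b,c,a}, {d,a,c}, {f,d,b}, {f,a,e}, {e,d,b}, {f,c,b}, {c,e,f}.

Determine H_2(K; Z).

Order the vertices as a < b < c < d < e < f. Listing each simplex with vertices in this order, K has dimension 2 with simplices:

  0-simplices (6): a, b, c, d, e, f
  1-simplices (15): ab, ac, ad, ae, af, bc, bd, be, bf, cd, ce, cf, de, df, ef
  2-simplices (10): abc, abe, acd, adf, aef, bcf, bde, bdf, cde, cef

so the chain groups are C_0 ≅ Z^6, C_1 ≅ Z^15, C_2 ≅ Z^10.

Boundary ∂_1: C_1 → C_0 is given by ∂[p,q] = [q] − [p]. For instance
  ∂ab = b − a.
The 6×15 boundary matrix has rank 5 and Smith normal form diag(1,1,1,1,1).

Boundary ∂_2: C_2 → C_1 acts by ∂[p,q,r] = [q,r] − [p,r] + [p,q]. For instance
  ∂abc = bc − ac + ab,
  ∂bcf = cf − bf + bc.
This gives a 15×10 integer matrix of rank 10; reducing to Smith normal form yields diagonal entries (1,1,1,1,1,1,1,1,1,2).

Reading off H_k = ker ∂_k / im ∂_{k+1}:

  H_2: rank ker ∂_2 − rank ∂_3 = (10 − 10) − 0 = 0, and there is no ∂_3, so H_2 = 0.

(K is a triangulation of the real projective plane RP^2.)

H_2 ≅ 0.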